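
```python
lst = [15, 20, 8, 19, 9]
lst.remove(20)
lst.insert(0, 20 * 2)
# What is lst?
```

After line 1: lst = [15, 20, 8, 19, 9]
After line 2 (remove first 20): lst = [15, 8, 19, 9]
After line 3 (insert 40 at index 0): lst = [40, 15, 8, 19, 9]

[40, 15, 8, 19, 9]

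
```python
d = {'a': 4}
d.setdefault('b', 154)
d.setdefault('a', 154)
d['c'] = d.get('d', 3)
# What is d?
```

After line 1: d = {'a': 4}
After line 2 (setdefault adds 'b'=154): d = {'a': 4, 'b': 154}
After line 3 (setdefault 'a' no-op, already exists): d = {'a': 4, 'b': 154}
After line 4 (get('d', 3) returns default since 'd' not in d): d = {'a': 4, 'b': 154, 'c': 3}

{'a': 4, 'b': 154, 'c': 3}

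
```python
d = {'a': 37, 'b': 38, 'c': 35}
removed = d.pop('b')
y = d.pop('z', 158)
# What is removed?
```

After line 1: d = {'a': 37, 'b': 38, 'c': 35}
After line 2 (pop 'b' returns 38): d = {'a': 37, 'c': 35}, removed = 38
After line 3 (pop 'z' missing, returns default 158): d = {'a': 37, 'c': 35}, y = 158

38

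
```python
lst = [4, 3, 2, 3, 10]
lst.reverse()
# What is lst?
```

[10, 3, 2, 3, 4]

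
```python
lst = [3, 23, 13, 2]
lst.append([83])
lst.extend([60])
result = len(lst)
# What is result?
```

After line 1: lst = [3, 23, 13, 2]
After line 2 (append adds [83] as single element): lst = [3, 23, 13, 2, [83]]
After line 3 (extend unpacks [60], adds 60): lst = [3, 23, 13, 2, [83], 60]
After line 4: result = len(lst) = 6

6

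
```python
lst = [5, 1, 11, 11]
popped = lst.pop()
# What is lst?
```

[5, 1, 11]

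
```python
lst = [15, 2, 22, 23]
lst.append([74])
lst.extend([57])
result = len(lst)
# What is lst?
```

After line 1: lst = [15, 2, 22, 23]
After line 2 (append adds [74] as single element): lst = [15, 2, 22, 23, [74]]
After line 3 (extend unpacks [57], adds 57): lst = [15, 2, 22, 23, [74], 57]
After line 4: result = len(lst) = 6

[15, 2, 22, 23, [74], 57]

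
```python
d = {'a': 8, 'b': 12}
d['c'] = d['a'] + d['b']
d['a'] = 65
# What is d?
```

After line 1: d = {'a': 8, 'b': 12}
After line 2 (d['c'] = 8 + 12): d = {'a': 8, 'b': 12, 'c': 20}
After line 3: d = {'a': 65, 'b': 12, 'c': 20}

{'a': 65, 'b': 12, 'c': 20}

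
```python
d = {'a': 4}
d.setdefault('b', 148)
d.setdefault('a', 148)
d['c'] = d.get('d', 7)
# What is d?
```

After line 1: d = {'a': 4}
After line 2 (setdefault adds 'b'=148): d = {'a': 4, 'b': 148}
After line 3 (setdefault 'a' no-op, already exists): d = {'a': 4, 'b': 148}
After line 4 (get('d', 7) returns default since 'd' not in d): d = {'a': 4, 'b': 148, 'c': 7}

{'a': 4, 'b': 148, 'c': 7}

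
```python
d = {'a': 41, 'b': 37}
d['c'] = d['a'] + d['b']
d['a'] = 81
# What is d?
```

After line 1: d = {'a': 41, 'b': 37}
After line 2 (d['c'] = 41 + 37): d = {'a': 41, 'b': 37, 'c': 78}
After line 3: d = {'a': 81, 'b': 37, 'c': 78}

{'a': 81, 'b': 37, 'c': 78}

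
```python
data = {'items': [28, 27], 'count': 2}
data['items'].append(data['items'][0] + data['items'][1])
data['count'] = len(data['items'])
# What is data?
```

After line 1: data = {'items': [28, 27], 'count': 2}
After line 2 (append 28 + 27 = 55): data = {'items': [28, 27, 55], 'count': 2}
After line 3 (count = len(items) = 3): data = {'items': [28, 27, 55], 'count': 3}

{'items': [28, 27, 55], 'count': 3}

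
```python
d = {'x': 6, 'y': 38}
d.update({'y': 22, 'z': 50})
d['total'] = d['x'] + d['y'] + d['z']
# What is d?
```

After line 1: d = {'x': 6, 'y': 38}
After line 2 (y overwritten, z added): d = {'x': 6, 'y': 22, 'z': 50}
After line 3 (total = 6 + 22 + 50 = 78): d = {'x': 6, 'y': 22, 'z': 50, 'total': 78}

{'x': 6, 'y': 22, 'z': 50, 'total': 78}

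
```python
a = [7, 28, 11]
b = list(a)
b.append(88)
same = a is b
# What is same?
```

After line 1: a = [7, 28, 11]
After line 2 (b = list(a) is a shallow copy, new object): a = [7, 28, 11], b = [7, 28, 11]
After line 3 (append only mutates b): a = [7, 28, 11], b = [7, 28, 11, 88]
After line 4 (same = a is b; different objects -> False): same = False

False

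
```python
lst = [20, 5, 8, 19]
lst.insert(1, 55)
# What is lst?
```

[20, 55, 5, 8, 19]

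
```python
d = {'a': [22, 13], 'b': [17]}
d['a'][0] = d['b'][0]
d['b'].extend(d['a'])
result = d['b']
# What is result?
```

After line 1: d = {'a': [22, 13], 'b': [17]}
After line 2 (a[0] = b[0] = 17): d = {'a': [17, 13], 'b': [17]}
After line 3 (b.extend(a) appends [17, 13]): d = {'a': [17, 13], 'b': [17, 17, 13]}
After line 4: result = d['b'] = [17, 17, 13]

[17, 17, 13]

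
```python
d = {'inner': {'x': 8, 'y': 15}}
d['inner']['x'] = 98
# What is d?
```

After line 1: d = {'inner': {'x': 8, 'y': 15}}
After line 2 (inner x overwritten): d = {'inner': {'x': 98, 'y': 15}}

{'inner': {'x': 98, 'y': 15}}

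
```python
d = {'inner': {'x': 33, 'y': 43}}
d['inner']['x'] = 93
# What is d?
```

After line 1: d = {'inner': {'x': 33, 'y': 43}}
After line 2 (inner x overwritten): d = {'inner': {'x': 93, 'y': 43}}

{'inner': {'x': 93, 'y': 43}}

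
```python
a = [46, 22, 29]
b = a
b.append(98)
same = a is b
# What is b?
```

After line 1: a = [46, 22, 29]
After line 2 (b = a is an alias, same object): a = [46, 22, 29], b = [46, 22, 29]
After line 3 (b.append mutates the shared list): a = [46, 22, 29, 98], b = [46, 22, 29, 98]
After line 4 (same = a is b; same object -> True): same = True

[46, 22, 29, 98]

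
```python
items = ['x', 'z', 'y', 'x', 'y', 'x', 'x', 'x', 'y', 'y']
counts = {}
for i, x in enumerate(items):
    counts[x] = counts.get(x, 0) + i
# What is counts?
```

Initial: counts = {}, items = ['x', 'z', 'y', 'x', 'y', 'x', 'x', 'x', 'y', 'y']
i=0, x='x': counts = {'x': 0}
i=1, x='z': counts = {'x': 0, 'z': 1}
i=2, x='y': counts = {'x': 0, 'z': 1, 'y': 2}
i=3, x='x': counts = {'x': 3, 'z': 1, 'y': 2}
i=4, x='y': counts = {'x': 3, 'z': 1, 'y': 6}
i=5, x='x': counts = {'x': 8, 'z': 1, 'y': 6}
i=6, x='x': counts = {'x': 14, 'z': 1, 'y': 6}
i=7, x='x': counts = {'x': 21, 'z': 1, 'y': 6}
i=8, x='y': counts = {'x': 21, 'z': 1, 'y': 14}
i=9, x='y': counts = {'x': 21, 'z': 1, 'y': 23}

{'x': 21, 'z': 1, 'y': 23}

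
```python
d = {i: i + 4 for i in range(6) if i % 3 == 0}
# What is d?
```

{0: 4, 3: 7}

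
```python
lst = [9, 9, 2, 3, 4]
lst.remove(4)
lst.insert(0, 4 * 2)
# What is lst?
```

After line 1: lst = [9, 9, 2, 3, 4]
After line 2 (remove first 4): lst = [9, 9, 2, 3]
After line 3 (insert 8 at index 0): lst = [8, 9, 9, 2, 3]

[8, 9, 9, 2, 3]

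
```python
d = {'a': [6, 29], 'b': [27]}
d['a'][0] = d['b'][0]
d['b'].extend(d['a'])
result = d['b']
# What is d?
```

After line 1: d = {'a': [6, 29], 'b': [27]}
After line 2 (a[0] = b[0] = 27): d = {'a': [27, 29], 'b': [27]}
After line 3 (b.extend(a) appends [27, 29]): d = {'a': [27, 29], 'b': [27, 27, 29]}
After line 4: result = d['b'] = [27, 27, 29]

{'a': [27, 29], 'b': [27, 27, 29]}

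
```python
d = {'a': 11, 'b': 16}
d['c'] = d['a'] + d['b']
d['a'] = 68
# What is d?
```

After line 1: d = {'a': 11, 'b': 16}
After line 2 (d['c'] = 11 + 16): d = {'a': 11, 'b': 16, 'c': 27}
After line 3: d = {'a': 68, 'b': 16, 'c': 27}

{'a': 68, 'b': 16, 'c': 27}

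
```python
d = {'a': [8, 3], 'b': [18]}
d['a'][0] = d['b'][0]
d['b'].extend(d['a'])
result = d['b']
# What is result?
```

After line 1: d = {'a': [8, 3], 'b': [18]}
After line 2 (a[0] = b[0] = 18): d = {'a': [18, 3], 'b': [18]}
After line 3 (b.extend(a) appends [18, 3]): d = {'a': [18, 3], 'b': [18, 18, 3]}
After line 4: result = d['b'] = [18, 18, 3]

[18, 18, 3]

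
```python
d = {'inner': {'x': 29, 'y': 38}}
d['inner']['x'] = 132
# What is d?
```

After line 1: d = {'inner': {'x': 29, 'y': 38}}
After line 2 (inner x overwritten): d = {'inner': {'x': 132, 'y': 38}}

{'inner': {'x': 132, 'y': 38}}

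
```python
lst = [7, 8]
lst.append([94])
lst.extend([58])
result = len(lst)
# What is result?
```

After line 1: lst = [7, 8]
After line 2 (append adds [94] as single element): lst = [7, 8, [94]]
After line 3 (extend unpacks [58], adds 58): lst = [7, 8, [94], 58]
After line 4: result = len(lst) = 4

4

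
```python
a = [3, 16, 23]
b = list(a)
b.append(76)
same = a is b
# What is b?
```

After line 1: a = [3, 16, 23]
After line 2 (b = list(a) is a shallow copy, new object): a = [3, 16, 23], b = [3, 16, 23]
After line 3 (append only mutates b): a = [3, 16, 23], b = [3, 16, 23, 76]
After line 4 (same = a is b; different objects -> False): same = False

[3, 16, 23, 76]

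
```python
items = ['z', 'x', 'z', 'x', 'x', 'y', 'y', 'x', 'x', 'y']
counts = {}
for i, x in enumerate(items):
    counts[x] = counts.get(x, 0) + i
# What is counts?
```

Initial: counts = {}, items = ['z', 'x', 'z', 'x', 'x', 'y', 'y', 'x', 'x', 'y']
i=0, x='z': counts = {'z': 0}
i=1, x='x': counts = {'z': 0, 'x': 1}
i=2, x='z': counts = {'z': 2, 'x': 1}
i=3, x='x': counts = {'z': 2, 'x': 4}
i=4, x='x': counts = {'z': 2, 'x': 8}
i=5, x='y': counts = {'z': 2, 'x': 8, 'y': 5}
i=6, x='y': counts = {'z': 2, 'x': 8, 'y': 11}
i=7, x='x': counts = {'z': 2, 'x': 15, 'y': 11}
i=8, x='x': counts = {'z': 2, 'x': 23, 'y': 11}
i=9, x='y': counts = {'z': 2, 'x': 23, 'y': 20}

{'z': 2, 'x': 23, 'y': 20}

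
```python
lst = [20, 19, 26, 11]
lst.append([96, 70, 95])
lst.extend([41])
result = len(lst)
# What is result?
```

After line 1: lst = [20, 19, 26, 11]
After line 2 (append adds [96, 70, 95] as single element): lst = [20, 19, 26, 11, [96, 70, 95]]
After line 3 (extend unpacks [41], adds 41): lst = [20, 19, 26, 11, [96, 70, 95], 41]
After line 4: result = len(lst) = 6

6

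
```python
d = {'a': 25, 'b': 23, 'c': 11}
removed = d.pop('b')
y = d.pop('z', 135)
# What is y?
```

After line 1: d = {'a': 25, 'b': 23, 'c': 11}
After line 2 (pop 'b' returns 23): d = {'a': 25, 'c': 11}, removed = 23
After line 3 (pop 'z' missing, returns default 135): d = {'a': 25, 'c': 11}, y = 135

135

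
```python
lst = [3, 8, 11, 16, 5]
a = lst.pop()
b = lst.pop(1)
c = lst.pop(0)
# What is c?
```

After line 1: lst = [3, 8, 11, 16, 5]
After line 2 (pop() -> a = 5): lst = [3, 8, 11, 16]
After line 3 (pop(1) -> b = 8): lst = [3, 11, 16]
After line 4 (pop(0) -> c = 3): lst = [11, 16]

3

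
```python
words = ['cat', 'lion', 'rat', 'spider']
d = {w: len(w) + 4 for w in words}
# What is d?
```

{'cat': 7, 'lion': 8, 'rat': 7, 'spider': 10}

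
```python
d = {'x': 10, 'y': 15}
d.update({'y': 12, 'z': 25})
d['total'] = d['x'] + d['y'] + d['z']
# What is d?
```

After line 1: d = {'x': 10, 'y': 15}
After line 2 (y overwritten, z added): d = {'x': 10, 'y': 12, 'z': 25}
After line 3 (total = 10 + 12 + 25 = 47): d = {'x': 10, 'y': 12, 'z': 25, 'total': 47}

{'x': 10, 'y': 12, 'z': 25, 'total': 47}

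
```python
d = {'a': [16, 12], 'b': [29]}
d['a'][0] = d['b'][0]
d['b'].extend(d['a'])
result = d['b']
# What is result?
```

After line 1: d = {'a': [16, 12], 'b': [29]}
After line 2 (a[0] = b[0] = 29): d = {'a': [29, 12], 'b': [29]}
After line 3 (b.extend(a) appends [29, 12]): d = {'a': [29, 12], 'b': [29, 29, 12]}
After line 4: result = d['b'] = [29, 29, 12]

[29, 29, 12]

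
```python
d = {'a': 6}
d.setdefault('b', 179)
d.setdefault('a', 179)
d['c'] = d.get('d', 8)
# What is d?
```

After line 1: d = {'a': 6}
After line 2 (setdefault adds 'b'=179): d = {'a': 6, 'b': 179}
After line 3 (setdefault 'a' no-op, already exists): d = {'a': 6, 'b': 179}
After line 4 (get('d', 8) returns default since 'd' not in d): d = {'a': 6, 'b': 179, 'c': 8}

{'a': 6, 'b': 179, 'c': 8}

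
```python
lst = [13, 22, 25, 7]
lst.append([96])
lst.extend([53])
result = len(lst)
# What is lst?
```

After line 1: lst = [13, 22, 25, 7]
After line 2 (append adds [96] as single element): lst = [13, 22, 25, 7, [96]]
After line 3 (extend unpacks [53], adds 53): lst = [13, 22, 25, 7, [96], 53]
After line 4: result = len(lst) = 6

[13, 22, 25, 7, [96], 53]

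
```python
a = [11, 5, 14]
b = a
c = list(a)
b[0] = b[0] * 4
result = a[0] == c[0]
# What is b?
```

After line 1: a = [11, 5, 14]
After line 2 (b = a, alias): a = [11, 5, 14], b = [11, 5, 14]
After line 3 (c = list(a) is a copy, new object): c = [11, 5, 14]
After line 4 (b[0] = 11 * 4 = 44; mutates shared a/b): a = b = [44, 5, 14], c = [11, 5, 14]
After line 5 (a[0] = 44, c[0] = 11; result = False)

[44, 5, 14]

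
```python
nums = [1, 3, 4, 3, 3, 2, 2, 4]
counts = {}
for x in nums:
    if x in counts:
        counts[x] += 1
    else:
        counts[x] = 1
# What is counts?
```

Initial: counts = {}, nums = [1, 3, 4, 3, 3, 2, 2, 4]
See 1: counts = {1: 1}
See 3: counts = {1: 1, 3: 1}
See 4: counts = {1: 1, 3: 1, 4: 1}
See 3: counts = {1: 1, 3: 2, 4: 1}
See 3: counts = {1: 1, 3: 3, 4: 1}
See 2: counts = {1: 1, 3: 3, 4: 1, 2: 1}
See 2: counts = {1: 1, 3: 3, 4: 1, 2: 2}
See 4: counts = {1: 1, 3: 3, 4: 2, 2: 2}

{1: 1, 3: 3, 4: 2, 2: 2}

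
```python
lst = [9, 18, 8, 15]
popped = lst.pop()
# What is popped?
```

15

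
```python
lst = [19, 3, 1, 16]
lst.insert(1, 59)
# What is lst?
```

[19, 59, 3, 1, 16]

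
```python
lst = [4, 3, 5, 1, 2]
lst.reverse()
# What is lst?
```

[2, 1, 5, 3, 4]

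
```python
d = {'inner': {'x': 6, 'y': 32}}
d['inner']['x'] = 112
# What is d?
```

After line 1: d = {'inner': {'x': 6, 'y': 32}}
After line 2 (inner x overwritten): d = {'inner': {'x': 112, 'y': 32}}

{'inner': {'x': 112, 'y': 32}}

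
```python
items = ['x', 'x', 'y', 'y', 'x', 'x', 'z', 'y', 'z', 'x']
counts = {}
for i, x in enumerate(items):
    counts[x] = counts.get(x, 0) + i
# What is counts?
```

Initial: counts = {}, items = ['x', 'x', 'y', 'y', 'x', 'x', 'z', 'y', 'z', 'x']
i=0, x='x': counts = {'x': 0}
i=1, x='x': counts = {'x': 1}
i=2, x='y': counts = {'x': 1, 'y': 2}
i=3, x='y': counts = {'x': 1, 'y': 5}
i=4, x='x': counts = {'x': 5, 'y': 5}
i=5, x='x': counts = {'x': 10, 'y': 5}
i=6, x='z': counts = {'x': 10, 'y': 5, 'z': 6}
i=7, x='y': counts = {'x': 10, 'y': 12, 'z': 6}
i=8, x='z': counts = {'x': 10, 'y': 12, 'z': 14}
i=9, x='x': counts = {'x': 19, 'y': 12, 'z': 14}

{'x': 19, 'y': 12, 'z': 14}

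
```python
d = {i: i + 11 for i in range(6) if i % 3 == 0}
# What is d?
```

{0: 11, 3: 14}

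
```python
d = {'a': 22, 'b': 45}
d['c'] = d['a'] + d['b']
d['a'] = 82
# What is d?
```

After line 1: d = {'a': 22, 'b': 45}
After line 2 (d['c'] = 22 + 45): d = {'a': 22, 'b': 45, 'c': 67}
After line 3: d = {'a': 82, 'b': 45, 'c': 67}

{'a': 82, 'b': 45, 'c': 67}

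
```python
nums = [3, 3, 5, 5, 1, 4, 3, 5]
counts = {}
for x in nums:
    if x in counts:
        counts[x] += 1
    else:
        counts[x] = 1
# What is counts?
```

Initial: counts = {}, nums = [3, 3, 5, 5, 1, 4, 3, 5]
See 3: counts = {3: 1}
See 3: counts = {3: 2}
See 5: counts = {3: 2, 5: 1}
See 5: counts = {3: 2, 5: 2}
See 1: counts = {3: 2, 5: 2, 1: 1}
See 4: counts = {3: 2, 5: 2, 1: 1, 4: 1}
See 3: counts = {3: 3, 5: 2, 1: 1, 4: 1}
See 5: counts = {3: 3, 5: 3, 1: 1, 4: 1}

{3: 3, 5: 3, 1: 1, 4: 1}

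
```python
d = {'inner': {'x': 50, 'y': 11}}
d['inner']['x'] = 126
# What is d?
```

After line 1: d = {'inner': {'x': 50, 'y': 11}}
After line 2 (inner x overwritten): d = {'inner': {'x': 126, 'y': 11}}

{'inner': {'x': 126, 'y': 11}}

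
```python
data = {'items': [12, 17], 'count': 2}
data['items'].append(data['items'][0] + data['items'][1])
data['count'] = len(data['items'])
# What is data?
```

After line 1: data = {'items': [12, 17], 'count': 2}
After line 2 (append 12 + 17 = 29): data = {'items': [12, 17, 29], 'count': 2}
After line 3 (count = len(items) = 3): data = {'items': [12, 17, 29], 'count': 3}

{'items': [12, 17, 29], 'count': 3}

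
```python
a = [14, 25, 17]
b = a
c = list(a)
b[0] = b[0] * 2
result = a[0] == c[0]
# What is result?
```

After line 1: a = [14, 25, 17]
After line 2 (b = a, alias): a = [14, 25, 17], b = [14, 25, 17]
After line 3 (c = list(a) is a copy, new object): c = [14, 25, 17]
After line 4 (b[0] = 14 * 2 = 28; mutates shared a/b): a = b = [28, 25, 17], c = [14, 25, 17]
After line 5 (a[0] = 28, c[0] = 14; result = False)

False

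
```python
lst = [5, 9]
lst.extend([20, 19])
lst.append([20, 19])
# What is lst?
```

After line 1: lst = [5, 9]
After line 2 (extend unpacks [20, 19]): lst = [5, 9, 20, 19]
After line 3 (append adds [20, 19] as single element): lst = [5, 9, 20, 19, [20, 19]]

[5, 9, 20, 19, [20, 19]]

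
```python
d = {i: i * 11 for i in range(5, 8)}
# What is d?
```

{5: 55, 6: 66, 7: 77}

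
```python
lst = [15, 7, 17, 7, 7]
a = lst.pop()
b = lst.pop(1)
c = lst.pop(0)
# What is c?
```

After line 1: lst = [15, 7, 17, 7, 7]
After line 2 (pop() -> a = 7): lst = [15, 7, 17, 7]
After line 3 (pop(1) -> b = 7): lst = [15, 17, 7]
After line 4 (pop(0) -> c = 15): lst = [17, 7]

15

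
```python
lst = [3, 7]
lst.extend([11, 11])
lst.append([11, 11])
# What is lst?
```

After line 1: lst = [3, 7]
After line 2 (extend unpacks [11, 11]): lst = [3, 7, 11, 11]
After line 3 (append adds [11, 11] as single element): lst = [3, 7, 11, 11, [11, 11]]

[3, 7, 11, 11, [11, 11]]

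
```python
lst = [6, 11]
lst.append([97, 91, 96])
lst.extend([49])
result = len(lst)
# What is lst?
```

After line 1: lst = [6, 11]
After line 2 (append adds [97, 91, 96] as single element): lst = [6, 11, [97, 91, 96]]
After line 3 (extend unpacks [49], adds 49): lst = [6, 11, [97, 91, 96], 49]
After line 4: result = len(lst) = 4

[6, 11, [97, 91, 96], 49]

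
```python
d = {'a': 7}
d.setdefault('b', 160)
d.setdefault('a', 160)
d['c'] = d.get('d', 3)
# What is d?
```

After line 1: d = {'a': 7}
After line 2 (setdefault adds 'b'=160): d = {'a': 7, 'b': 160}
After line 3 (setdefault 'a' no-op, already exists): d = {'a': 7, 'b': 160}
After line 4 (get('d', 3) returns default since 'd' not in d): d = {'a': 7, 'b': 160, 'c': 3}

{'a': 7, 'b': 160, 'c': 3}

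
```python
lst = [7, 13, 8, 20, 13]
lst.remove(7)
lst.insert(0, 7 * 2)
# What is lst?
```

After line 1: lst = [7, 13, 8, 20, 13]
After line 2 (remove first 7): lst = [13, 8, 20, 13]
After line 3 (insert 14 at index 0): lst = [14, 13, 8, 20, 13]

[14, 13, 8, 20, 13]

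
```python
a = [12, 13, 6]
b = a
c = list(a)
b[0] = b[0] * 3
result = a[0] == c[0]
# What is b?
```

After line 1: a = [12, 13, 6]
After line 2 (b = a, alias): a = [12, 13, 6], b = [12, 13, 6]
After line 3 (c = list(a) is a copy, new object): c = [12, 13, 6]
After line 4 (b[0] = 12 * 3 = 36; mutates shared a/b): a = b = [36, 13, 6], c = [12, 13, 6]
After line 5 (a[0] = 36, c[0] = 12; result = False)

[36, 13, 6]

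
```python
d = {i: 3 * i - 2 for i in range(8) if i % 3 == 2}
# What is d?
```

{2: 4, 5: 13}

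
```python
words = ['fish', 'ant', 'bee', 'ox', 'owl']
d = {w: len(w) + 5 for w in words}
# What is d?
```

{'fish': 9, 'ant': 8, 'bee': 8, 'ox': 7, 'owl': 8}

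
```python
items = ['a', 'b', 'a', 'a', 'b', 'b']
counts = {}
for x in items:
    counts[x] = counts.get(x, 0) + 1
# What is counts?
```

Initial: counts = {}, items = ['a', 'b', 'a', 'a', 'b', 'b']
See 'a': counts = {'a': 1}
See 'b': counts = {'a': 1, 'b': 1}
See 'a': counts = {'a': 2, 'b': 1}
See 'a': counts = {'a': 3, 'b': 1}
See 'b': counts = {'a': 3, 'b': 2}
See 'b': counts = {'a': 3, 'b': 3}

{'a': 3, 'b': 3}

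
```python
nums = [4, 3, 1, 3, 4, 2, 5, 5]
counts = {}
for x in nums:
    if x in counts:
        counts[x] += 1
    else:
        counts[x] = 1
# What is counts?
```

Initial: counts = {}, nums = [4, 3, 1, 3, 4, 2, 5, 5]
See 4: counts = {4: 1}
See 3: counts = {4: 1, 3: 1}
See 1: counts = {4: 1, 3: 1, 1: 1}
See 3: counts = {4: 1, 3: 2, 1: 1}
See 4: counts = {4: 2, 3: 2, 1: 1}
See 2: counts = {4: 2, 3: 2, 1: 1, 2: 1}
See 5: counts = {4: 2, 3: 2, 1: 1, 2: 1, 5: 1}
See 5: counts = {4: 2, 3: 2, 1: 1, 2: 1, 5: 2}

{4: 2, 3: 2, 1: 1, 2: 1, 5: 2}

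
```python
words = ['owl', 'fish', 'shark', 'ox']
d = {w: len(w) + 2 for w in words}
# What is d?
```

{'owl': 5, 'fish': 6, 'shark': 7, 'ox': 4}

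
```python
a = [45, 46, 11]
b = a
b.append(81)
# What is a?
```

After line 1: a = [45, 46, 11]
After line 2 (b = a is an alias, same object): a = [45, 46, 11], b = [45, 46, 11]
After line 3 (b.append mutates the shared list): a = [45, 46, 11, 81], b = [45, 46, 11, 81]

[45, 46, 11, 81]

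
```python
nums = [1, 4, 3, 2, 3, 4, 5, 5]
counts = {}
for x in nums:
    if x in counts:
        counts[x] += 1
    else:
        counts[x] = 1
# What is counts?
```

Initial: counts = {}, nums = [1, 4, 3, 2, 3, 4, 5, 5]
See 1: counts = {1: 1}
See 4: counts = {1: 1, 4: 1}
See 3: counts = {1: 1, 4: 1, 3: 1}
See 2: counts = {1: 1, 4: 1, 3: 1, 2: 1}
See 3: counts = {1: 1, 4: 1, 3: 2, 2: 1}
See 4: counts = {1: 1, 4: 2, 3: 2, 2: 1}
See 5: counts = {1: 1, 4: 2, 3: 2, 2: 1, 5: 1}
See 5: counts = {1: 1, 4: 2, 3: 2, 2: 1, 5: 2}

{1: 1, 4: 2, 3: 2, 2: 1, 5: 2}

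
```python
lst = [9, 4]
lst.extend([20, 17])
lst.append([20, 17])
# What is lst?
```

After line 1: lst = [9, 4]
After line 2 (extend unpacks [20, 17]): lst = [9, 4, 20, 17]
After line 3 (append adds [20, 17] as single element): lst = [9, 4, 20, 17, [20, 17]]

[9, 4, 20, 17, [20, 17]]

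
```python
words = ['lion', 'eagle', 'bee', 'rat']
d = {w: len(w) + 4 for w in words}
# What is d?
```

{'lion': 8, 'eagle': 9, 'bee': 7, 'rat': 7}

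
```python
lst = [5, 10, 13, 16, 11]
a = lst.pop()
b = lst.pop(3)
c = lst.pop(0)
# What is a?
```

After line 1: lst = [5, 10, 13, 16, 11]
After line 2 (pop() -> a = 11): lst = [5, 10, 13, 16]
After line 3 (pop(3) -> b = 16): lst = [5, 10, 13]
After line 4 (pop(0) -> c = 5): lst = [10, 13]

11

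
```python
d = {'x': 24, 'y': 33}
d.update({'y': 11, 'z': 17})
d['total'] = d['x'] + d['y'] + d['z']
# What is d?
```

After line 1: d = {'x': 24, 'y': 33}
After line 2 (y overwritten, z added): d = {'x': 24, 'y': 11, 'z': 17}
After line 3 (total = 24 + 11 + 17 = 52): d = {'x': 24, 'y': 11, 'z': 17, 'total': 52}

{'x': 24, 'y': 11, 'z': 17, 'total': 52}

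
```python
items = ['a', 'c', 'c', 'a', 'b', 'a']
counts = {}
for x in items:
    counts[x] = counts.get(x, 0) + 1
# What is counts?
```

Initial: counts = {}, items = ['a', 'c', 'c', 'a', 'b', 'a']
See 'a': counts = {'a': 1}
See 'c': counts = {'a': 1, 'c': 1}
See 'c': counts = {'a': 1, 'c': 2}
See 'a': counts = {'a': 2, 'c': 2}
See 'b': counts = {'a': 2, 'c': 2, 'b': 1}
See 'a': counts = {'a': 3, 'c': 2, 'b': 1}

{'a': 3, 'c': 2, 'b': 1}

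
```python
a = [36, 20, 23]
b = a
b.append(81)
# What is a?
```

After line 1: a = [36, 20, 23]
After line 2 (b = a is an alias, same object): a = [36, 20, 23], b = [36, 20, 23]
After line 3 (b.append mutates the shared list): a = [36, 20, 23, 81], b = [36, 20, 23, 81]

[36, 20, 23, 81]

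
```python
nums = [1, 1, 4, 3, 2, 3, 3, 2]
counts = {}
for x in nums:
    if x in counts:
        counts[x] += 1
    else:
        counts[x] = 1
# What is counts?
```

Initial: counts = {}, nums = [1, 1, 4, 3, 2, 3, 3, 2]
See 1: counts = {1: 1}
See 1: counts = {1: 2}
See 4: counts = {1: 2, 4: 1}
See 3: counts = {1: 2, 4: 1, 3: 1}
See 2: counts = {1: 2, 4: 1, 3: 1, 2: 1}
See 3: counts = {1: 2, 4: 1, 3: 2, 2: 1}
See 3: counts = {1: 2, 4: 1, 3: 3, 2: 1}
See 2: counts = {1: 2, 4: 1, 3: 3, 2: 2}

{1: 2, 4: 1, 3: 3, 2: 2}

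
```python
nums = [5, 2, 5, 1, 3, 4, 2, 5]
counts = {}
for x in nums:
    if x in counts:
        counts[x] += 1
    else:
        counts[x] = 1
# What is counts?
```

Initial: counts = {}, nums = [5, 2, 5, 1, 3, 4, 2, 5]
See 5: counts = {5: 1}
See 2: counts = {5: 1, 2: 1}
See 5: counts = {5: 2, 2: 1}
See 1: counts = {5: 2, 2: 1, 1: 1}
See 3: counts = {5: 2, 2: 1, 1: 1, 3: 1}
See 4: counts = {5: 2, 2: 1, 1: 1, 3: 1, 4: 1}
See 2: counts = {5: 2, 2: 2, 1: 1, 3: 1, 4: 1}
See 5: counts = {5: 3, 2: 2, 1: 1, 3: 1, 4: 1}

{5: 3, 2: 2, 1: 1, 3: 1, 4: 1}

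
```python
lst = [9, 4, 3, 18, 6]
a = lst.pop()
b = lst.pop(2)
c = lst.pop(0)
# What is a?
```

After line 1: lst = [9, 4, 3, 18, 6]
After line 2 (pop() -> a = 6): lst = [9, 4, 3, 18]
After line 3 (pop(2) -> b = 3): lst = [9, 4, 18]
After line 4 (pop(0) -> c = 9): lst = [4, 18]

6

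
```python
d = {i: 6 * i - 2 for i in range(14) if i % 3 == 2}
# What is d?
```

{2: 10, 5: 28, 8: 46, 11: 64}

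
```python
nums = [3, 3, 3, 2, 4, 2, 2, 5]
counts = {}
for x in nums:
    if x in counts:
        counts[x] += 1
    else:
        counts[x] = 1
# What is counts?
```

Initial: counts = {}, nums = [3, 3, 3, 2, 4, 2, 2, 5]
See 3: counts = {3: 1}
See 3: counts = {3: 2}
See 3: counts = {3: 3}
See 2: counts = {3: 3, 2: 1}
See 4: counts = {3: 3, 2: 1, 4: 1}
See 2: counts = {3: 3, 2: 2, 4: 1}
See 2: counts = {3: 3, 2: 3, 4: 1}
See 5: counts = {3: 3, 2: 3, 4: 1, 5: 1}

{3: 3, 2: 3, 4: 1, 5: 1}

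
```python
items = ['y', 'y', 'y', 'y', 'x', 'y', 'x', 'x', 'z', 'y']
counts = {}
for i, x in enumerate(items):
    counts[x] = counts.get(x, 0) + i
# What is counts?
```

Initial: counts = {}, items = ['y', 'y', 'y', 'y', 'x', 'y', 'x', 'x', 'z', 'y']
i=0, x='y': counts = {'y': 0}
i=1, x='y': counts = {'y': 1}
i=2, x='y': counts = {'y': 3}
i=3, x='y': counts = {'y': 6}
i=4, x='x': counts = {'y': 6, 'x': 4}
i=5, x='y': counts = {'y': 11, 'x': 4}
i=6, x='x': counts = {'y': 11, 'x': 10}
i=7, x='x': counts = {'y': 11, 'x': 17}
i=8, x='z': counts = {'y': 11, 'x': 17, 'z': 8}
i=9, x='y': counts = {'y': 20, 'x': 17, 'z': 8}

{'y': 20, 'x': 17, 'z': 8}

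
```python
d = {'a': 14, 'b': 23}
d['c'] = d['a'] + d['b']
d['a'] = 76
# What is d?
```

After line 1: d = {'a': 14, 'b': 23}
After line 2 (d['c'] = 14 + 23): d = {'a': 14, 'b': 23, 'c': 37}
After line 3: d = {'a': 76, 'b': 23, 'c': 37}

{'a': 76, 'b': 23, 'c': 37}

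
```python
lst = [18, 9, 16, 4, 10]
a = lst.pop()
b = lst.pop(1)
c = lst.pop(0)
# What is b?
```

After line 1: lst = [18, 9, 16, 4, 10]
After line 2 (pop() -> a = 10): lst = [18, 9, 16, 4]
After line 3 (pop(1) -> b = 9): lst = [18, 16, 4]
After line 4 (pop(0) -> c = 18): lst = [16, 4]

9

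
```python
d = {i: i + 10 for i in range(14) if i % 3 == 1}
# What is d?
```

{1: 11, 4: 14, 7: 17, 10: 20, 13: 23}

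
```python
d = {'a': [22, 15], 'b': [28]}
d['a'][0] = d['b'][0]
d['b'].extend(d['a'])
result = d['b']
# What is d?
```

After line 1: d = {'a': [22, 15], 'b': [28]}
After line 2 (a[0] = b[0] = 28): d = {'a': [28, 15], 'b': [28]}
After line 3 (b.extend(a) appends [28, 15]): d = {'a': [28, 15], 'b': [28, 28, 15]}
After line 4: result = d['b'] = [28, 28, 15]

{'a': [28, 15], 'b': [28, 28, 15]}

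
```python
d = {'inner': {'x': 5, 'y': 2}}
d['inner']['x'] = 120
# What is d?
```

After line 1: d = {'inner': {'x': 5, 'y': 2}}
After line 2 (inner x overwritten): d = {'inner': {'x': 120, 'y': 2}}

{'inner': {'x': 120, 'y': 2}}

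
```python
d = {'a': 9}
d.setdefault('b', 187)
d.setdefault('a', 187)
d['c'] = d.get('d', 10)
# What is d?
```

After line 1: d = {'a': 9}
After line 2 (setdefault adds 'b'=187): d = {'a': 9, 'b': 187}
After line 3 (setdefault 'a' no-op, already exists): d = {'a': 9, 'b': 187}
After line 4 (get('d', 10) returns default since 'd' not in d): d = {'a': 9, 'b': 187, 'c': 10}

{'a': 9, 'b': 187, 'c': 10}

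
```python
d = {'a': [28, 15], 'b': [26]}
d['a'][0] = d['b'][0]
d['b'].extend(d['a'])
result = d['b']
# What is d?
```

After line 1: d = {'a': [28, 15], 'b': [26]}
After line 2 (a[0] = b[0] = 26): d = {'a': [26, 15], 'b': [26]}
After line 3 (b.extend(a) appends [26, 15]): d = {'a': [26, 15], 'b': [26, 26, 15]}
After line 4: result = d['b'] = [26, 26, 15]

{'a': [26, 15], 'b': [26, 26, 15]}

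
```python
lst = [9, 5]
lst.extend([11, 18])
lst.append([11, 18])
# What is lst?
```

After line 1: lst = [9, 5]
After line 2 (extend unpacks [11, 18]): lst = [9, 5, 11, 18]
After line 3 (append adds [11, 18] as single element): lst = [9, 5, 11, 18, [11, 18]]

[9, 5, 11, 18, [11, 18]]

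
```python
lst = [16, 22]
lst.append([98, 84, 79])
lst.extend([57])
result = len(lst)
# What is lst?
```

After line 1: lst = [16, 22]
After line 2 (append adds [98, 84, 79] as single element): lst = [16, 22, [98, 84, 79]]
After line 3 (extend unpacks [57], adds 57): lst = [16, 22, [98, 84, 79], 57]
After line 4: result = len(lst) = 4

[16, 22, [98, 84, 79], 57]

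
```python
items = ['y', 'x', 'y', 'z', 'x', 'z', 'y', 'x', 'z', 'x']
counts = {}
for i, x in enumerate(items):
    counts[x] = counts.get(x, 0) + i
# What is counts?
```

Initial: counts = {}, items = ['y', 'x', 'y', 'z', 'x', 'z', 'y', 'x', 'z', 'x']
i=0, x='y': counts = {'y': 0}
i=1, x='x': counts = {'y': 0, 'x': 1}
i=2, x='y': counts = {'y': 2, 'x': 1}
i=3, x='z': counts = {'y': 2, 'x': 1, 'z': 3}
i=4, x='x': counts = {'y': 2, 'x': 5, 'z': 3}
i=5, x='z': counts = {'y': 2, 'x': 5, 'z': 8}
i=6, x='y': counts = {'y': 8, 'x': 5, 'z': 8}
i=7, x='x': counts = {'y': 8, 'x': 12, 'z': 8}
i=8, x='z': counts = {'y': 8, 'x': 12, 'z': 16}
i=9, x='x': counts = {'y': 8, 'x': 21, 'z': 16}

{'y': 8, 'x': 21, 'z': 16}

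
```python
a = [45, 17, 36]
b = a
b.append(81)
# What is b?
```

After line 1: a = [45, 17, 36]
After line 2 (b = a is an alias, same object): a = [45, 17, 36], b = [45, 17, 36]
After line 3 (b.append mutates the shared list): a = [45, 17, 36, 81], b = [45, 17, 36, 81]

[45, 17, 36, 81]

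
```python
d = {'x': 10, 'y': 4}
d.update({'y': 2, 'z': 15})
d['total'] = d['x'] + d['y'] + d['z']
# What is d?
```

After line 1: d = {'x': 10, 'y': 4}
After line 2 (y overwritten, z added): d = {'x': 10, 'y': 2, 'z': 15}
After line 3 (total = 10 + 2 + 15 = 27): d = {'x': 10, 'y': 2, 'z': 15, 'total': 27}

{'x': 10, 'y': 2, 'z': 15, 'total': 27}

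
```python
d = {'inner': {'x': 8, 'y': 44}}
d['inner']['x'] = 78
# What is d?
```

After line 1: d = {'inner': {'x': 8, 'y': 44}}
After line 2 (inner x overwritten): d = {'inner': {'x': 78, 'y': 44}}

{'inner': {'x': 78, 'y': 44}}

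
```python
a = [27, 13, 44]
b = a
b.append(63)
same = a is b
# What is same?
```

After line 1: a = [27, 13, 44]
After line 2 (b = a is an alias, same object): a = [27, 13, 44], b = [27, 13, 44]
After line 3 (b.append mutates the shared list): a = [27, 13, 44, 63], b = [27, 13, 44, 63]
After line 4 (same = a is b; same object -> True): same = True

True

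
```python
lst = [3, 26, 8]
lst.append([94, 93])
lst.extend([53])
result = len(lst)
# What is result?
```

After line 1: lst = [3, 26, 8]
After line 2 (append adds [94, 93] as single element): lst = [3, 26, 8, [94, 93]]
After line 3 (extend unpacks [53], adds 53): lst = [3, 26, 8, [94, 93], 53]
After line 4: result = len(lst) = 5

5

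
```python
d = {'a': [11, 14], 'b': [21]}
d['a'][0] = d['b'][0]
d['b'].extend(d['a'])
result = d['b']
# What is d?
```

After line 1: d = {'a': [11, 14], 'b': [21]}
After line 2 (a[0] = b[0] = 21): d = {'a': [21, 14], 'b': [21]}
After line 3 (b.extend(a) appends [21, 14]): d = {'a': [21, 14], 'b': [21, 21, 14]}
After line 4: result = d['b'] = [21, 21, 14]

{'a': [21, 14], 'b': [21, 21, 14]}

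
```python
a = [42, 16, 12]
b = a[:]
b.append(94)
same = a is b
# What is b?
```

After line 1: a = [42, 16, 12]
After line 2 (b = a[:] is a shallow copy, new object): a = [42, 16, 12], b = [42, 16, 12]
After line 3 (append only mutates b): a = [42, 16, 12], b = [42, 16, 12, 94]
After line 4 (same = a is b; different objects -> False): same = False

[42, 16, 12, 94]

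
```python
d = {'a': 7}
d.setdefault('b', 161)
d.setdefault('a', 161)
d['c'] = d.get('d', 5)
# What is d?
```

After line 1: d = {'a': 7}
After line 2 (setdefault adds 'b'=161): d = {'a': 7, 'b': 161}
After line 3 (setdefault 'a' no-op, already exists): d = {'a': 7, 'b': 161}
After line 4 (get('d', 5) returns default since 'd' not in d): d = {'a': 7, 'b': 161, 'c': 5}

{'a': 7, 'b': 161, 'c': 5}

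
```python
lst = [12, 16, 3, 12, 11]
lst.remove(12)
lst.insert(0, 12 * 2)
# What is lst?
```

After line 1: lst = [12, 16, 3, 12, 11]
After line 2 (remove first 12): lst = [16, 3, 12, 11]
After line 3 (insert 24 at index 0): lst = [24, 16, 3, 12, 11]

[24, 16, 3, 12, 11]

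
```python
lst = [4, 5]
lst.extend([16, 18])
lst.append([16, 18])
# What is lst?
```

After line 1: lst = [4, 5]
After line 2 (extend unpacks [16, 18]): lst = [4, 5, 16, 18]
After line 3 (append adds [16, 18] as single element): lst = [4, 5, 16, 18, [16, 18]]

[4, 5, 16, 18, [16, 18]]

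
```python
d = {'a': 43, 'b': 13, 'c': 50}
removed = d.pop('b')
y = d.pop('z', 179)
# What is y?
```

After line 1: d = {'a': 43, 'b': 13, 'c': 50}
After line 2 (pop 'b' returns 13): d = {'a': 43, 'c': 50}, removed = 13
After line 3 (pop 'z' missing, returns default 179): d = {'a': 43, 'c': 50}, y = 179

179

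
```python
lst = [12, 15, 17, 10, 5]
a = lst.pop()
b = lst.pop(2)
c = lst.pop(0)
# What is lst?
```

After line 1: lst = [12, 15, 17, 10, 5]
After line 2 (pop() -> a = 5): lst = [12, 15, 17, 10]
After line 3 (pop(2) -> b = 17): lst = [12, 15, 10]
After line 4 (pop(0) -> c = 12): lst = [15, 10]

[15, 10]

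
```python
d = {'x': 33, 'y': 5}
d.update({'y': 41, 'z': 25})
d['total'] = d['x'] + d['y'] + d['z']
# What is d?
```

After line 1: d = {'x': 33, 'y': 5}
After line 2 (y overwritten, z added): d = {'x': 33, 'y': 41, 'z': 25}
After line 3 (total = 33 + 41 + 25 = 99): d = {'x': 33, 'y': 41, 'z': 25, 'total': 99}

{'x': 33, 'y': 41, 'z': 25, 'total': 99}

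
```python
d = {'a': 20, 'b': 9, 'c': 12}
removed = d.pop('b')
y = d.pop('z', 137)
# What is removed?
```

After line 1: d = {'a': 20, 'b': 9, 'c': 12}
After line 2 (pop 'b' returns 9): d = {'a': 20, 'c': 12}, removed = 9
After line 3 (pop 'z' missing, returns default 137): d = {'a': 20, 'c': 12}, y = 137

9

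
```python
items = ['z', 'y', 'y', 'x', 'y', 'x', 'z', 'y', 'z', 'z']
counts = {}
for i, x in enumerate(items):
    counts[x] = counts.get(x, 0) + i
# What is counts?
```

Initial: counts = {}, items = ['z', 'y', 'y', 'x', 'y', 'x', 'z', 'y', 'z', 'z']
i=0, x='z': counts = {'z': 0}
i=1, x='y': counts = {'z': 0, 'y': 1}
i=2, x='y': counts = {'z': 0, 'y': 3}
i=3, x='x': counts = {'z': 0, 'y': 3, 'x': 3}
i=4, x='y': counts = {'z': 0, 'y': 7, 'x': 3}
i=5, x='x': counts = {'z': 0, 'y': 7, 'x': 8}
i=6, x='z': counts = {'z': 6, 'y': 7, 'x': 8}
i=7, x='y': counts = {'z': 6, 'y': 14, 'x': 8}
i=8, x='z': counts = {'z': 14, 'y': 14, 'x': 8}
i=9, x='z': counts = {'z': 23, 'y': 14, 'x': 8}

{'z': 23, 'y': 14, 'x': 8}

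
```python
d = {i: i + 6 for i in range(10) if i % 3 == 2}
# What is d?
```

{2: 8, 5: 11, 8: 14}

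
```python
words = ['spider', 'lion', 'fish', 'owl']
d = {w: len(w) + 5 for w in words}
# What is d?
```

{'spider': 11, 'lion': 9, 'fish': 9, 'owl': 8}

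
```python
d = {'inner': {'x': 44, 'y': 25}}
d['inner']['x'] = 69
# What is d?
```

After line 1: d = {'inner': {'x': 44, 'y': 25}}
After line 2 (inner x overwritten): d = {'inner': {'x': 69, 'y': 25}}

{'inner': {'x': 69, 'y': 25}}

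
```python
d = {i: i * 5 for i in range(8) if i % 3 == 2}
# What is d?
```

{2: 10, 5: 25}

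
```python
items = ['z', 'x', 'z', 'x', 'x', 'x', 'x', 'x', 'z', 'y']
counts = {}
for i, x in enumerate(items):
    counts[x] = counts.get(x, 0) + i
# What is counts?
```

Initial: counts = {}, items = ['z', 'x', 'z', 'x', 'x', 'x', 'x', 'x', 'z', 'y']
i=0, x='z': counts = {'z': 0}
i=1, x='x': counts = {'z': 0, 'x': 1}
i=2, x='z': counts = {'z': 2, 'x': 1}
i=3, x='x': counts = {'z': 2, 'x': 4}
i=4, x='x': counts = {'z': 2, 'x': 8}
i=5, x='x': counts = {'z': 2, 'x': 13}
i=6, x='x': counts = {'z': 2, 'x': 19}
i=7, x='x': counts = {'z': 2, 'x': 26}
i=8, x='z': counts = {'z': 10, 'x': 26}
i=9, x='y': counts = {'z': 10, 'x': 26, 'y': 9}

{'z': 10, 'x': 26, 'y': 9}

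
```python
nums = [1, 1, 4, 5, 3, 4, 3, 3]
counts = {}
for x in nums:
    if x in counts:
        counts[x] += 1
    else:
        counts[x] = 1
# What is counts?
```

Initial: counts = {}, nums = [1, 1, 4, 5, 3, 4, 3, 3]
See 1: counts = {1: 1}
See 1: counts = {1: 2}
See 4: counts = {1: 2, 4: 1}
See 5: counts = {1: 2, 4: 1, 5: 1}
See 3: counts = {1: 2, 4: 1, 5: 1, 3: 1}
See 4: counts = {1: 2, 4: 2, 5: 1, 3: 1}
See 3: counts = {1: 2, 4: 2, 5: 1, 3: 2}
See 3: counts = {1: 2, 4: 2, 5: 1, 3: 3}

{1: 2, 4: 2, 5: 1, 3: 3}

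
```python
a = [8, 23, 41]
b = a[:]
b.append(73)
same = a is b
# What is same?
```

After line 1: a = [8, 23, 41]
After line 2 (b = a[:] is a shallow copy, new object): a = [8, 23, 41], b = [8, 23, 41]
After line 3 (append only mutates b): a = [8, 23, 41], b = [8, 23, 41, 73]
After line 4 (same = a is b; different objects -> False): same = False

False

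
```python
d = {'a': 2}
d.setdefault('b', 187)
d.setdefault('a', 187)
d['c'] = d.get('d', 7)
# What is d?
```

After line 1: d = {'a': 2}
After line 2 (setdefault adds 'b'=187): d = {'a': 2, 'b': 187}
After line 3 (setdefault 'a' no-op, already exists): d = {'a': 2, 'b': 187}
After line 4 (get('d', 7) returns default since 'd' not in d): d = {'a': 2, 'b': 187, 'c': 7}

{'a': 2, 'b': 187, 'c': 7}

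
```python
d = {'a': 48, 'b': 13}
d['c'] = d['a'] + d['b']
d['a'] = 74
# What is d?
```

After line 1: d = {'a': 48, 'b': 13}
After line 2 (d['c'] = 48 + 13): d = {'a': 48, 'b': 13, 'c': 61}
After line 3: d = {'a': 74, 'b': 13, 'c': 61}

{'a': 74, 'b': 13, 'c': 61}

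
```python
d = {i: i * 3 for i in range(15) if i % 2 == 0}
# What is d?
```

{0: 0, 2: 6, 4: 12, 6: 18, 8: 24, 10: 30, 12: 36, 14: 42}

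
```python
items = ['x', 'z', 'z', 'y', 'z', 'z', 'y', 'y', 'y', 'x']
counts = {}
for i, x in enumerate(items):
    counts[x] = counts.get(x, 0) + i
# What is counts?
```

Initial: counts = {}, items = ['x', 'z', 'z', 'y', 'z', 'z', 'y', 'y', 'y', 'x']
i=0, x='x': counts = {'x': 0}
i=1, x='z': counts = {'x': 0, 'z': 1}
i=2, x='z': counts = {'x': 0, 'z': 3}
i=3, x='y': counts = {'x': 0, 'z': 3, 'y': 3}
i=4, x='z': counts = {'x': 0, 'z': 7, 'y': 3}
i=5, x='z': counts = {'x': 0, 'z': 12, 'y': 3}
i=6, x='y': counts = {'x': 0, 'z': 12, 'y': 9}
i=7, x='y': counts = {'x': 0, 'z': 12, 'y': 16}
i=8, x='y': counts = {'x': 0, 'z': 12, 'y': 24}
i=9, x='x': counts = {'x': 9, 'z': 12, 'y': 24}

{'x': 9, 'z': 12, 'y': 24}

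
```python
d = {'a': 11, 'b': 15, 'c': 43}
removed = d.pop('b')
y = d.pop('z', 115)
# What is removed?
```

After line 1: d = {'a': 11, 'b': 15, 'c': 43}
After line 2 (pop 'b' returns 15): d = {'a': 11, 'c': 43}, removed = 15
After line 3 (pop 'z' missing, returns default 115): d = {'a': 11, 'c': 43}, y = 115

15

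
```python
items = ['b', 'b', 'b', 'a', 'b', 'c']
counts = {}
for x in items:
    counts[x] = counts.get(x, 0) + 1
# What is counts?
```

Initial: counts = {}, items = ['b', 'b', 'b', 'a', 'b', 'c']
See 'b': counts = {'b': 1}
See 'b': counts = {'b': 2}
See 'b': counts = {'b': 3}
See 'a': counts = {'b': 3, 'a': 1}
See 'b': counts = {'b': 4, 'a': 1}
See 'c': counts = {'b': 4, 'a': 1, 'c': 1}

{'b': 4, 'a': 1, 'c': 1}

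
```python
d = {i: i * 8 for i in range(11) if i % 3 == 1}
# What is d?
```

{1: 8, 4: 32, 7: 56, 10: 80}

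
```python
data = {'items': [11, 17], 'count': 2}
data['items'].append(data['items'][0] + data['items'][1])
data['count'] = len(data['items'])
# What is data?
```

After line 1: data = {'items': [11, 17], 'count': 2}
After line 2 (append 11 + 17 = 28): data = {'items': [11, 17, 28], 'count': 2}
After line 3 (count = len(items) = 3): data = {'items': [11, 17, 28], 'count': 3}

{'items': [11, 17, 28], 'count': 3}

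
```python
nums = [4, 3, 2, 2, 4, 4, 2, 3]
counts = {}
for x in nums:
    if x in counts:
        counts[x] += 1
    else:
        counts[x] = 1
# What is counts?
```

Initial: counts = {}, nums = [4, 3, 2, 2, 4, 4, 2, 3]
See 4: counts = {4: 1}
See 3: counts = {4: 1, 3: 1}
See 2: counts = {4: 1, 3: 1, 2: 1}
See 2: counts = {4: 1, 3: 1, 2: 2}
See 4: counts = {4: 2, 3: 1, 2: 2}
See 4: counts = {4: 3, 3: 1, 2: 2}
See 2: counts = {4: 3, 3: 1, 2: 3}
See 3: counts = {4: 3, 3: 2, 2: 3}

{4: 3, 3: 2, 2: 3}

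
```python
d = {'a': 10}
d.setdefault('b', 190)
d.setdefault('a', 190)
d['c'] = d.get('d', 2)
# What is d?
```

After line 1: d = {'a': 10}
After line 2 (setdefault adds 'b'=190): d = {'a': 10, 'b': 190}
After line 3 (setdefault 'a' no-op, already exists): d = {'a': 10, 'b': 190}
After line 4 (get('d', 2) returns default since 'd' not in d): d = {'a': 10, 'b': 190, 'c': 2}

{'a': 10, 'b': 190, 'c': 2}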